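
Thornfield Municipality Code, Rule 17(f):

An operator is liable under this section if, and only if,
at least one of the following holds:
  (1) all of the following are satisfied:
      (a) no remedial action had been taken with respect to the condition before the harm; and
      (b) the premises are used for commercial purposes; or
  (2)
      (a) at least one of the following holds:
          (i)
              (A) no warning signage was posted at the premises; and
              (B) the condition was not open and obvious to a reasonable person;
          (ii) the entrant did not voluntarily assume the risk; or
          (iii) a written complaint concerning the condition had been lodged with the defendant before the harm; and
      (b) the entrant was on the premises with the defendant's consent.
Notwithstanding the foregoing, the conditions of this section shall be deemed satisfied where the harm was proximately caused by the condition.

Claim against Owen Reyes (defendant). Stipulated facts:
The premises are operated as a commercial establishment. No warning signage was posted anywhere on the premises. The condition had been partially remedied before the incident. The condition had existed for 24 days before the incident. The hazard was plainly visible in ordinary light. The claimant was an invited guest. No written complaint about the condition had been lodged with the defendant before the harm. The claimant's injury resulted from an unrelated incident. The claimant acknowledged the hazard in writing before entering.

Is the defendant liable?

(a) no remedial action — not satisfied.
(b) commercial use — met.
(1) = F AND T = false.
(A) no signage posted — holds.
(B) not open/obvious — not met.
(i) = T AND F = false.
(ii) no assumed risk — not satisfied.
(iii) complaint lodged — fails.
So (a) is not satisfied (F OR F OR F).
(b) consent to enter — met.
(2) = F AND T = false.
Overall = F OR F = false.
Exception (proximate cause) — not satisfied.
Result: main false OR exception false → false.

No — not liable.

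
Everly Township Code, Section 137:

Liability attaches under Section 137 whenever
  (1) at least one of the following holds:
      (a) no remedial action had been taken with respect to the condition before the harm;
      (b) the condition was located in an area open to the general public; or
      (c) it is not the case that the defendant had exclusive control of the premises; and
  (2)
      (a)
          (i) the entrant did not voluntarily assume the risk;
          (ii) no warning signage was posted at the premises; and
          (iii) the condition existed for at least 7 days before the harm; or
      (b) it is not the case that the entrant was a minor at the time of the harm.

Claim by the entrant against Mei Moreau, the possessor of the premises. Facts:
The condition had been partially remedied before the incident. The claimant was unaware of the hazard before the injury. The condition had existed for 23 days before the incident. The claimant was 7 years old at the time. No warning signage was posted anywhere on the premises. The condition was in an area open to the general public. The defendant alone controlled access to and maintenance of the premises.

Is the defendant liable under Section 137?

(a) no remedial action — not met.
(b) public area — holds.
(c) not (exclusive control) — fails.
(1) = F OR T OR F = true.
(i) no assumed risk — holds.
(ii) no signage posted — holds.
(iii) condition ≥7 days old — met.
So (a) is satisfied (T AND T AND T).
(b) not (entrant a minor) — not satisfied.
So (2) is satisfied (T OR F).
Overall: T AND T → true.

Yes — liable.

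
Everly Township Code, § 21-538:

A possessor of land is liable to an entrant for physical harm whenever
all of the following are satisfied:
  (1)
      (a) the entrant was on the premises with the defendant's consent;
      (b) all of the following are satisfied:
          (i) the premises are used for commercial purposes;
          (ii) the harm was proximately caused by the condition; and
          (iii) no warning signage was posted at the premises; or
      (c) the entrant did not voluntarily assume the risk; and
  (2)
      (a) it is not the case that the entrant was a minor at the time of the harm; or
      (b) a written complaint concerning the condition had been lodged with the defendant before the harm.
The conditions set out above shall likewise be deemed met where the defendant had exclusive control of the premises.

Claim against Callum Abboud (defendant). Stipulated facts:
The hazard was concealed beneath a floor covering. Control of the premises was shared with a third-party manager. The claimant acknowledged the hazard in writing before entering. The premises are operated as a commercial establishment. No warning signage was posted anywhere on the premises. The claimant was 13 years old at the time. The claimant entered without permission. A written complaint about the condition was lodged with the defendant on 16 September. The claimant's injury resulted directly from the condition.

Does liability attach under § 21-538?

(a) consent to enter — fails.
(i) commercial use — satisfied.
(ii) proximate cause — satisfied.
(iii) no signage posted — holds.
(b) = T AND T AND T = true.
(c) no assumed risk — fails.
(1) = F OR T OR F = true.
(a) not (entrant a minor) — fails.
(b) complaint lodged — satisfied.
So (2) is satisfied (F OR T).
So Overall is satisfied (T AND T).
Exception (exclusive control) — not satisfied.
Result: main true OR exception false → true.

Yes — liable.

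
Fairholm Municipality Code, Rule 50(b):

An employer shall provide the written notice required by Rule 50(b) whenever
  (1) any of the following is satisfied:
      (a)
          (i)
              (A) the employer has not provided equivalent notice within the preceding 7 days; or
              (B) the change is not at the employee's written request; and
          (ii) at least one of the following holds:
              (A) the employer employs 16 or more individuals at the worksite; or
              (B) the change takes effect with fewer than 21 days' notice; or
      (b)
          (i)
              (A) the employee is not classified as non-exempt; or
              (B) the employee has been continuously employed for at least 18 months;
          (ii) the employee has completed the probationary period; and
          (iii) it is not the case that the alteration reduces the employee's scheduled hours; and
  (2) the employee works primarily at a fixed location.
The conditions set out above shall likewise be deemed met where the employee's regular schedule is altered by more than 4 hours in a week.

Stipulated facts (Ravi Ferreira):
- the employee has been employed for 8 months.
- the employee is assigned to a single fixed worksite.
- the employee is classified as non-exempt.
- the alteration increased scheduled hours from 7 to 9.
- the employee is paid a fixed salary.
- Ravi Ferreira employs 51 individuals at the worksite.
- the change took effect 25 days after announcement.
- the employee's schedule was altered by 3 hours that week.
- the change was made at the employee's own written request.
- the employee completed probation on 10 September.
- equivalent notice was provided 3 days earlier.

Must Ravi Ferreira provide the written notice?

(A) no recent notice — fails.
(B) not employee-requested — fails.
(i): F OR F → false.
(A) ≥ 16 at site — holds.
(B) < 21 days' notice — fails.
(ii): T OR F → true.
(a): F AND T → false.
(A) not (non-exempt) — not satisfied.
(B) tenure ≥ 18 mo. — not satisfied.
So (i) is not satisfied (F OR F).
(ii) past probation — met.
(iii) not (hours reduced) — met.
(b): F AND T AND T → false.
(1) = F OR F = false.
(2) fixed location — holds.
So Overall is not satisfied (F AND T).
Exception (schedule shift > 4h) — not satisfied.
Result: main false OR exception false → false.

No — not required.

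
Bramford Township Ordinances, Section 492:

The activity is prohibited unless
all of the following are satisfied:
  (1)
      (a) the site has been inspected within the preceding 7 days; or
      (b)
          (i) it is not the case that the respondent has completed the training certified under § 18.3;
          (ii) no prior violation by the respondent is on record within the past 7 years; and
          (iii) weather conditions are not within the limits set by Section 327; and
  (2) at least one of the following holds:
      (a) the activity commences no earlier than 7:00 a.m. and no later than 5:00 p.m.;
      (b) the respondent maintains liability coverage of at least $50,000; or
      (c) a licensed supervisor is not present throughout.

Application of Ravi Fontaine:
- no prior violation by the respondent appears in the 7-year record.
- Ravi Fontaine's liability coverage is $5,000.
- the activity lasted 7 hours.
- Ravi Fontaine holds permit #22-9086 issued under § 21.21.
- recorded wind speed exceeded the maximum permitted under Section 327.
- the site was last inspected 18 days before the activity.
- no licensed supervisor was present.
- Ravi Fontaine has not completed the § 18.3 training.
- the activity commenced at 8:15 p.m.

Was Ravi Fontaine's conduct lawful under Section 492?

Yes — lawful.

(a) site inspected — not satisfied.
(i) not (training certified) — satisfied.
(ii) no prior violation — met.
(iii) not (weather ok) — met.
So (b) is satisfied (T AND T AND T).
(1): F OR T → true.
(a) start within hours — fails.
(b) coverage ≥ $50,000 — not satisfied.
(c) not (supervisor present) — holds.
So (2) is satisfied (F OR F OR T).
Overall = T AND T = true.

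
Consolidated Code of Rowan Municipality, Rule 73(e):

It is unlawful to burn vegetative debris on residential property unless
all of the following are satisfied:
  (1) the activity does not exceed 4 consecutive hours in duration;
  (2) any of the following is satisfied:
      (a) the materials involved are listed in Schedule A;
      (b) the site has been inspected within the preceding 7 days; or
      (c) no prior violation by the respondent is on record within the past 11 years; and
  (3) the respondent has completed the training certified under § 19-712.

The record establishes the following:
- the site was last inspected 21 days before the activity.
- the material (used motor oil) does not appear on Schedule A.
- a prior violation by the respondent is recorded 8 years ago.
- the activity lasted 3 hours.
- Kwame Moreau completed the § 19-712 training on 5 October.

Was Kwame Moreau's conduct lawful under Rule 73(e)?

(1) ≤ 4 hrs duration — holds.
(a) Schedule A material — fails.
(b) site inspected — not met.
(c) no prior violation — fails.
So (2) is not satisfied (F OR F OR F).
(3) training certified — met.
Overall: T AND F AND T → false.

No — unlawful.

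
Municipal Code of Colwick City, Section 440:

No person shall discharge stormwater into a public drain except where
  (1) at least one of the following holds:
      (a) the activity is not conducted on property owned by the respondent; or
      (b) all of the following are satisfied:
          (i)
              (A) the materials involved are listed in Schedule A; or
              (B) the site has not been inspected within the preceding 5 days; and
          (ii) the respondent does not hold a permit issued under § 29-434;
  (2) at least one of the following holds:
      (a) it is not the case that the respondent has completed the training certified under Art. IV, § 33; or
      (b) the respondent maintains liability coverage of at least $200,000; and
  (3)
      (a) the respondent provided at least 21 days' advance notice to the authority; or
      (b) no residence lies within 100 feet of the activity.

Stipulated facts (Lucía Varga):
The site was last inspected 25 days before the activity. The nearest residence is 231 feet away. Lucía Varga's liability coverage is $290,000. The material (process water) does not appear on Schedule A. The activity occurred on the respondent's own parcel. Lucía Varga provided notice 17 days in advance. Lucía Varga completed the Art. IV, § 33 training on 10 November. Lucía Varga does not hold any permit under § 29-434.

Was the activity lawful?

(a) not (own property) — fails.
(A) Schedule A material — not satisfied.
(B) not (site inspected) — holds.
(i) = F OR T = true.
(ii) not (holds permit) — holds.
So (b) is satisfied (T AND T).
So (1) is satisfied (F OR T).
(a) not (training certified) — not met.
(b) coverage ≥ $200,000 — satisfied.
So (2) is satisfied (F OR T).
(a) ≥21 days' notice — fails.
(b) no residence in 100 ft — satisfied.
(3) = F OR T = true.
Overall: T AND T AND T → true.

Yes — lawful.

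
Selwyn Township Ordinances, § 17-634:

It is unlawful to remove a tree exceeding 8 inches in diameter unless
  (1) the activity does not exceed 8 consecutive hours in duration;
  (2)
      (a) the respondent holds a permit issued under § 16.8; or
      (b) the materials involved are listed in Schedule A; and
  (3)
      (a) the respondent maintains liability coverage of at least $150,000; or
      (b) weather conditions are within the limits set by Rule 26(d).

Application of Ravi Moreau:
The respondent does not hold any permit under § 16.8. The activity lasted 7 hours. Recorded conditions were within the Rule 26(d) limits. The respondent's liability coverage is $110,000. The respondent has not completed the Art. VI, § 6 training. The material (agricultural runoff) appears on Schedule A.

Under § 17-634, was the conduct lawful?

Yes — lawful.

(1) ≤ 8 hrs duration — met.
(a) holds permit — fails.
(b) Schedule A material — met.
So (2) is satisfied (F OR T).
(a) coverage ≥ $150,000 — not met.
(b) weather ok — holds.
So (3) is satisfied (F OR T).
Overall: T AND T AND T → true.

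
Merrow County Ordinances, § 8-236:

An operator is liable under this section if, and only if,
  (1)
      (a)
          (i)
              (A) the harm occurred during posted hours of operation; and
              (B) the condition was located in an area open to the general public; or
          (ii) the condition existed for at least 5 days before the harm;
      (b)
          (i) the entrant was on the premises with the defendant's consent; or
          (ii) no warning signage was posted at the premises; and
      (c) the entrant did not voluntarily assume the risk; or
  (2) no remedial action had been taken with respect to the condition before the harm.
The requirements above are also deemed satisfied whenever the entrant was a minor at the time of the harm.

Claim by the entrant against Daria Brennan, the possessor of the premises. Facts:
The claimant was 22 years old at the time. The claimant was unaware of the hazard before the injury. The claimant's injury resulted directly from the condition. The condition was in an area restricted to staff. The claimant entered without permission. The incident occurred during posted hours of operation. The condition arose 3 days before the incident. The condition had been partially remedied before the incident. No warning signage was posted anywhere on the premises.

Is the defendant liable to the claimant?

(A) during posted hours — met.
(B) public area — not satisfied.
(i) = T AND F = false.
(ii) condition ≥5 days old — not met.
(a): F OR F → false.
(i) consent to enter — not met.
(ii) no signage posted — satisfied.
So (b) is satisfied (F OR T).
(c) no assumed risk — satisfied.
(1): F AND T AND T → false.
(2) no remedial action — fails.
Overall = F OR F = false.
Exception (entrant a minor) — not satisfied.
Result: main false OR exception false → false.

No — not liable.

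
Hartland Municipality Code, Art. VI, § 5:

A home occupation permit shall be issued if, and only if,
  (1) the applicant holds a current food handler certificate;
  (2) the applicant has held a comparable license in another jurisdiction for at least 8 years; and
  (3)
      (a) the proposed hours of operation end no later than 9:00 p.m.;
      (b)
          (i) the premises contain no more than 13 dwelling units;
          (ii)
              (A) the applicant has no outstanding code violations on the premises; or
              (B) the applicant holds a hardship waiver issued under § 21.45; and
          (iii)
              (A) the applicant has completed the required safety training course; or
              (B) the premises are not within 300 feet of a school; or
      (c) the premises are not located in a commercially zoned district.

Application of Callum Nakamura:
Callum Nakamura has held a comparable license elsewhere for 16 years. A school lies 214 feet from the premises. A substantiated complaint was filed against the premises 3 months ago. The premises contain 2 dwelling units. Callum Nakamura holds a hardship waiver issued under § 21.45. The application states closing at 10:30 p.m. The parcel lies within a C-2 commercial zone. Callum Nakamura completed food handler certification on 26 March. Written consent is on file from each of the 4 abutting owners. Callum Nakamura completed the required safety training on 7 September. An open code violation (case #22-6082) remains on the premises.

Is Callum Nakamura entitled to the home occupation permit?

Yes — granted.

(1) food handler cert. — met.
(2) prior license ≥ 8 yr — holds.
(a) closes by 9 p.m. — not satisfied.
(i) ≤ 13 units — holds.
(A) no code violations — not satisfied.
(B) hardship waiver — met.
(ii): F OR T → true.
(A) safety training — satisfied.
(B) ≥300 ft from school — not met.
(iii): T OR F → true.
(b): T AND T AND T → true.
(c) not (commercially zoned) — not met.
(3): F OR T OR F → true.
So Overall is satisfied (T AND T AND T).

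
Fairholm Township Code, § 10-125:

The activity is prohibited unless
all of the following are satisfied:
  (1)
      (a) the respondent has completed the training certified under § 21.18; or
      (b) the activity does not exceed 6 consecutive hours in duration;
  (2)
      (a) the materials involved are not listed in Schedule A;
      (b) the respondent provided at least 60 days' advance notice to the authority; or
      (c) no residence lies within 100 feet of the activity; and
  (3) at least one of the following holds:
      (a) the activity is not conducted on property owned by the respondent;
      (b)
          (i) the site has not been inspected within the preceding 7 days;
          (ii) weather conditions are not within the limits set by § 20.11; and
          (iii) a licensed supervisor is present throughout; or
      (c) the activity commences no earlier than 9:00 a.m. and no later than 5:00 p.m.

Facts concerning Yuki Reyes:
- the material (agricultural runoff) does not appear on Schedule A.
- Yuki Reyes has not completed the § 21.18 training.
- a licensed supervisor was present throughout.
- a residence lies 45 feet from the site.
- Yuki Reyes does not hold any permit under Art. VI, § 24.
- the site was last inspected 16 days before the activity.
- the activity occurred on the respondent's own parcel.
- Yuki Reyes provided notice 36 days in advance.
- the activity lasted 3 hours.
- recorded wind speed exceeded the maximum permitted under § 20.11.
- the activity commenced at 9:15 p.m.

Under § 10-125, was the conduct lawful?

(a) training certified — not satisfied.
(b) ≤ 6 hrs duration — met.
So (1) is satisfied (F OR T).
(a) not (Schedule A material) — holds.
(b) ≥60 days' notice — not satisfied.
(c) no residence in 100 ft — fails.
So (2) is satisfied (T OR F OR F).
(a) not (own property) — fails.
(i) not (site inspected) — holds.
(ii) not (weather ok) — holds.
(iii) supervisor present — satisfied.
(b): T AND T AND T → true.
(c) start within hours — not met.
(3) = F OR T OR F = true.
Overall = T AND T AND T = true.

Yes — lawful.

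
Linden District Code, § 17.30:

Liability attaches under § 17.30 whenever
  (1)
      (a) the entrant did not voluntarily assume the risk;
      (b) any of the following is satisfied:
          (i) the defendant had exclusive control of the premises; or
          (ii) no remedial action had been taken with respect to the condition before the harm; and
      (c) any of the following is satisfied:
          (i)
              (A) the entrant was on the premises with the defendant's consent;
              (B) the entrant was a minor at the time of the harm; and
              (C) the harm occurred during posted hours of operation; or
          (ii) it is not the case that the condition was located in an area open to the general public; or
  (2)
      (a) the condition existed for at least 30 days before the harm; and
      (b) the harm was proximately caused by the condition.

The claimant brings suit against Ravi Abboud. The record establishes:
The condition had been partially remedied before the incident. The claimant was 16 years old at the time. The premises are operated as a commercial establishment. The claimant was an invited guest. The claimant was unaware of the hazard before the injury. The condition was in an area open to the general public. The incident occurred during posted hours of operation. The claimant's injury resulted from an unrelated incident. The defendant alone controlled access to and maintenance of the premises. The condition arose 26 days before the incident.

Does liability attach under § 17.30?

(a) no assumed risk — holds.
(i) exclusive control — holds.
(ii) no remedial action — not satisfied.
(b) = T OR F = true.
(A) consent to enter — met.
(B) entrant a minor — satisfied.
(C) during posted hours — satisfied.
(i) = T AND T AND T = true.
(ii) not (public area) — not satisfied.
(c): T OR F → true.
So (1) is satisfied (T AND T AND T).
(a) condition ≥30 days old — fails.
(b) proximate cause — not satisfied.
(2) = F AND F = false.
Overall = T OR F = true.

Yes — liable.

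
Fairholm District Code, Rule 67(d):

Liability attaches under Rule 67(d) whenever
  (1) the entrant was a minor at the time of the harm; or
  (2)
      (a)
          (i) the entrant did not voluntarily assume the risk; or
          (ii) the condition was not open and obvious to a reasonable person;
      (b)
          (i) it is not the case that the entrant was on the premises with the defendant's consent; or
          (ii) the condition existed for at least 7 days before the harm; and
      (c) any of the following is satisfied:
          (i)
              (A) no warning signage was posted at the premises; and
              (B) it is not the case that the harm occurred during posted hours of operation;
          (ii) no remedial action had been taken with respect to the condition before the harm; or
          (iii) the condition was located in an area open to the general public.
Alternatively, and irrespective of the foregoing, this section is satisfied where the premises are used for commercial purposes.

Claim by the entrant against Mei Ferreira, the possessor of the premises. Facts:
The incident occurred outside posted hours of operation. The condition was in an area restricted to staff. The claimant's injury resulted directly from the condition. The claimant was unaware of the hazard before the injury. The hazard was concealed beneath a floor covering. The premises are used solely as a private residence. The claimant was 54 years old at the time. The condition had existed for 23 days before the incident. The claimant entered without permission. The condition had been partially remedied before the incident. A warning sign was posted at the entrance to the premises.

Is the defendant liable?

(1) entrant a minor — not met.
(i) no assumed risk — satisfied.
(ii) not open/obvious — satisfied.
(a): T OR T → true.
(i) not (consent to enter) — met.
(ii) condition ≥7 days old — satisfied.
So (b) is satisfied (T OR T).
(A) no signage posted — not satisfied.
(B) not (during posted hours) — met.
(i) = F AND T = false.
(ii) no remedial action — not satisfied.
(iii) public area — not satisfied.
So (c) is not satisfied (F OR F OR F).
(2) = T AND T AND F = false.
So Overall is not satisfied (F OR F).
Exception (commercial use) — not satisfied.
Result: main false OR exception false → false.

No — not liable.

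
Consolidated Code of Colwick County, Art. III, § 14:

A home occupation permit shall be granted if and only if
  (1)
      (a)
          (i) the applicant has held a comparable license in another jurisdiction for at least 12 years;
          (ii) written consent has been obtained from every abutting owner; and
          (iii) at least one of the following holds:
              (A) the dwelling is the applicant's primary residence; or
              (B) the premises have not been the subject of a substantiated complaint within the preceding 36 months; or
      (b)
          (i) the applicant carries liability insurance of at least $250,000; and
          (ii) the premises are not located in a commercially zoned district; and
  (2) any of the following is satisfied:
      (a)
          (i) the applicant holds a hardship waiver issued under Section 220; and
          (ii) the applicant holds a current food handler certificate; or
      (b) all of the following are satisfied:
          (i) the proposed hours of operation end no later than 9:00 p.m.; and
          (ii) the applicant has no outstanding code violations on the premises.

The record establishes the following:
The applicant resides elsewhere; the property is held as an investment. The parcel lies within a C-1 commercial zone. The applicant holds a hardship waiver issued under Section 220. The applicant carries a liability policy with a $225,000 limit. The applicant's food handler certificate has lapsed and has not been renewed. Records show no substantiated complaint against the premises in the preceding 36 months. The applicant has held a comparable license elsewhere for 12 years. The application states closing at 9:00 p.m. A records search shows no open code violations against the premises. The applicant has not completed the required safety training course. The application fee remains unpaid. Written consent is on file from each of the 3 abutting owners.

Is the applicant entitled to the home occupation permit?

(i) prior license ≥ 12 yr — holds.
(ii) all abutters consent — satisfied.
(A) primary residence — fails.
(B) no complaint in 36 mo. — satisfied.
So (iii) is satisfied (F OR T).
So (a) is satisfied (T AND T AND T).
(i) insurance ≥ $250,000 — not satisfied.
(ii) not (commercially zoned) — not met.
(b): F AND F → false.
So (1) is satisfied (T OR F).
(i) hardship waiver — holds.
(ii) food handler cert. — fails.
(a): T AND F → false.
(i) closes by 9 p.m. — met.
(ii) no code violations — holds.
(b): T AND T → true.
So (2) is satisfied (F OR T).
Overall = T AND T = true.

Yes — granted.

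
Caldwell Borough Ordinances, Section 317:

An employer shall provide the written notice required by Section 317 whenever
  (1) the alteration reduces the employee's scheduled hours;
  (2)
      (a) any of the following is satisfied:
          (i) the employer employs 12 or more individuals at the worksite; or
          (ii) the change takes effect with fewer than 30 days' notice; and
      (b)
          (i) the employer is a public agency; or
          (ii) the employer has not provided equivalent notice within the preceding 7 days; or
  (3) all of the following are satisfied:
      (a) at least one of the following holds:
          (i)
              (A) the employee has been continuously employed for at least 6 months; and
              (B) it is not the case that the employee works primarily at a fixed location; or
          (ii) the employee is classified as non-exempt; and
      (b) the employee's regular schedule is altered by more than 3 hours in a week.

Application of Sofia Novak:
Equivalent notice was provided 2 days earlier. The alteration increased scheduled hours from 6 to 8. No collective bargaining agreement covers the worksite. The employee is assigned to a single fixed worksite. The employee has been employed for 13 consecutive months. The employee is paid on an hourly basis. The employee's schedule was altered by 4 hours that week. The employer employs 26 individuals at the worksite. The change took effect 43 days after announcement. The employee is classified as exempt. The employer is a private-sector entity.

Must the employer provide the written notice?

(1) hours reduced — not met.
(i) ≥ 12 at site — satisfied.
(ii) < 30 days' notice — not met.
So (a) is satisfied (T OR F).
(i) public agency — not met.
(ii) no recent notice — not satisfied.
(b) = F OR F = false.
(2) = T AND F = false.
(A) tenure ≥ 6 mo. — satisfied.
(B) not (fixed location) — not met.
So (i) is not satisfied (T AND F).
(ii) non-exempt — not met.
So (a) is not satisfied (F OR F).
(b) schedule shift > 3h — holds.
(3) = F AND T = false.
So Overall is not satisfied (F OR F OR F).

No — not required.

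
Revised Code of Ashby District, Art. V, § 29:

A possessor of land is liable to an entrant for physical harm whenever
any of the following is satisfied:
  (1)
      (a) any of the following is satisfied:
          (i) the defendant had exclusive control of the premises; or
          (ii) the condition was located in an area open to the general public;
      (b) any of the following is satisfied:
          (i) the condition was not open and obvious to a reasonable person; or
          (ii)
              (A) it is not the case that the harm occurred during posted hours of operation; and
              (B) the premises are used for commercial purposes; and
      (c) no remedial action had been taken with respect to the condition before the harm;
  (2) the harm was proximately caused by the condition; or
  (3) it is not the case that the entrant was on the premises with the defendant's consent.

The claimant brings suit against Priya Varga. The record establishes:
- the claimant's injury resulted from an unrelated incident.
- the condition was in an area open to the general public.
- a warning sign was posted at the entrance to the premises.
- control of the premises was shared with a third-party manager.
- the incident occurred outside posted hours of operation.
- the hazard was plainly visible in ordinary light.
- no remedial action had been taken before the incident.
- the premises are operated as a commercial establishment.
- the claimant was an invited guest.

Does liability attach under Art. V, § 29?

Yes — liable.

(i) exclusive control — not met.
(ii) public area — satisfied.
(a) = F OR T = true.
(i) not open/obvious — fails.
(A) not (during posted hours) — satisfied.
(B) commercial use — holds.
(ii) = T AND T = true.
So (b) is satisfied (F OR T).
(c) no remedial action — holds.
(1) = T AND T AND T = true.
(2) proximate cause — fails.
(3) not (consent to enter) — not met.
Overall = T OR F OR F = true.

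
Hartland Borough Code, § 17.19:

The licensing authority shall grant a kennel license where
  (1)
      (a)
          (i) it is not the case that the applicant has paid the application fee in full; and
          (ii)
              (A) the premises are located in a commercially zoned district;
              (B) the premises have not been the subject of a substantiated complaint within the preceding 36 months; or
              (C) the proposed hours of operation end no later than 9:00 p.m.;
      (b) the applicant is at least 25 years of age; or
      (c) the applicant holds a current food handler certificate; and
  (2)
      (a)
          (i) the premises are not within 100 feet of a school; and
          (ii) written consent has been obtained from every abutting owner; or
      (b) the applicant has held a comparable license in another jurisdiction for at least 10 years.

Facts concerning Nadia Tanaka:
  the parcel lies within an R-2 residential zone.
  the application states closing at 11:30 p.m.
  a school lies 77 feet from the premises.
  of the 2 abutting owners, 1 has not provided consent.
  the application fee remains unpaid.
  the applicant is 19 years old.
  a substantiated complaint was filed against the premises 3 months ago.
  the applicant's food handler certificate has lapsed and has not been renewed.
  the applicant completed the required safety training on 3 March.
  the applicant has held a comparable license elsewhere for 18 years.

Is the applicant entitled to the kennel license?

No — denied.

(i) not (fee paid) — holds.
(A) commercially zoned — not met.
(B) no complaint in 36 mo. — fails.
(C) closes by 9 p.m. — fails.
(ii): F OR F OR F → false.
(a) = T AND F = false.
(b) age ≥ 25 — not satisfied.
(c) food handler cert. — not met.
So (1) is not satisfied (F OR F OR F).
(i) ≥100 ft from school — not met.
(ii) all abutters consent — fails.
(a) = F AND F = false.
(b) prior license ≥ 10 yr — satisfied.
(2): F OR T → true.
Overall = F AND T = false.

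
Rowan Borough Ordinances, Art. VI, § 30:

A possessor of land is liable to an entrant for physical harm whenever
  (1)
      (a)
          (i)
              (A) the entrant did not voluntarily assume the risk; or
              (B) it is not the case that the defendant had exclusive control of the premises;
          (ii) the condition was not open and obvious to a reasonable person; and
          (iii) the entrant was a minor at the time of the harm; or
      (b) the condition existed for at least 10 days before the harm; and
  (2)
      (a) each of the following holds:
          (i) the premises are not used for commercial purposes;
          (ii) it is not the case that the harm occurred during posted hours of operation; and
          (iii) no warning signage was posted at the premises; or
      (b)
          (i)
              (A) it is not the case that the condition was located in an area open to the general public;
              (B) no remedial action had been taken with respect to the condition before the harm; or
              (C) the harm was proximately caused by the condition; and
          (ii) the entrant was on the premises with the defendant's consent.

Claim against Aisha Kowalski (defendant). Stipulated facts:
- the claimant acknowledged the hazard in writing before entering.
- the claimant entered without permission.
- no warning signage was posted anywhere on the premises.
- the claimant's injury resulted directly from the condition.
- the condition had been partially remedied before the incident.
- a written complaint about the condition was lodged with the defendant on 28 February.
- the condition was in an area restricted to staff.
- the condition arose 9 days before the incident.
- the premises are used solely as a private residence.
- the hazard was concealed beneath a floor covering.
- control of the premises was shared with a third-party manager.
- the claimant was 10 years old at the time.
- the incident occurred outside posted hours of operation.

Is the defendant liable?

(A) no assumed risk — not met.
(B) not (exclusive control) — holds.
So (i) is satisfied (F OR T).
(ii) not open/obvious — met.
(iii) entrant a minor — holds.
(a): T AND T AND T → true.
(b) condition ≥10 days old — not satisfied.
(1) = T OR F = true.
(i) not (commercial use) — satisfied.
(ii) not (during posted hours) — holds.
(iii) no signage posted — met.
So (a) is satisfied (T AND T AND T).
(A) not (public area) — satisfied.
(B) no remedial action — not satisfied.
(C) proximate cause — satisfied.
So (i) is satisfied (T OR F OR T).
(ii) consent to enter — not satisfied.
So (b) is not satisfied (T AND F).
(2): T OR F → true.
So Overall is satisfied (T AND T).

Yes — liable.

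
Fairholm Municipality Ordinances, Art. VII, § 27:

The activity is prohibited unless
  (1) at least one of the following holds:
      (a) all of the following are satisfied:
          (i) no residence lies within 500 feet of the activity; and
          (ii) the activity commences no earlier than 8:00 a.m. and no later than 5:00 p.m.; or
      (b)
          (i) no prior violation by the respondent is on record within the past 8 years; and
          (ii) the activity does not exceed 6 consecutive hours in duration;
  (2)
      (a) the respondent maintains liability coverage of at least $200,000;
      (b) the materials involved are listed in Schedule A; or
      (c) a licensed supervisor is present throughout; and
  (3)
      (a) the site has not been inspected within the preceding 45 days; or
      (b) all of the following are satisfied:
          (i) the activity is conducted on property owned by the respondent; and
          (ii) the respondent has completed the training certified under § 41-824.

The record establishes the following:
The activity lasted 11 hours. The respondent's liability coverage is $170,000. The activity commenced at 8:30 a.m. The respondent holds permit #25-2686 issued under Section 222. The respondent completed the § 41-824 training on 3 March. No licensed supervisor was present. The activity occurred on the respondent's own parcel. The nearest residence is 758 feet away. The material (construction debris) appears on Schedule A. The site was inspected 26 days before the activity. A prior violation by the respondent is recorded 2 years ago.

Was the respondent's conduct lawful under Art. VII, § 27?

(i) no residence in 500 ft — met.
(ii) start within hours — holds.
(a): T AND T → true.
(i) no prior violation — fails.
(ii) ≤ 6 hrs duration — not met.
(b): F AND F → false.
So (1) is satisfied (T OR F).
(a) coverage ≥ $200,000 — not met.
(b) Schedule A material — holds.
(c) supervisor present — fails.
(2) = F OR T OR F = true.
(a) not (site inspected) — not satisfied.
(i) own property — holds.
(ii) training certified — met.
(b): T AND T → true.
(3) = F OR T = true.
Overall: T AND T AND T → true.

Yes — lawful.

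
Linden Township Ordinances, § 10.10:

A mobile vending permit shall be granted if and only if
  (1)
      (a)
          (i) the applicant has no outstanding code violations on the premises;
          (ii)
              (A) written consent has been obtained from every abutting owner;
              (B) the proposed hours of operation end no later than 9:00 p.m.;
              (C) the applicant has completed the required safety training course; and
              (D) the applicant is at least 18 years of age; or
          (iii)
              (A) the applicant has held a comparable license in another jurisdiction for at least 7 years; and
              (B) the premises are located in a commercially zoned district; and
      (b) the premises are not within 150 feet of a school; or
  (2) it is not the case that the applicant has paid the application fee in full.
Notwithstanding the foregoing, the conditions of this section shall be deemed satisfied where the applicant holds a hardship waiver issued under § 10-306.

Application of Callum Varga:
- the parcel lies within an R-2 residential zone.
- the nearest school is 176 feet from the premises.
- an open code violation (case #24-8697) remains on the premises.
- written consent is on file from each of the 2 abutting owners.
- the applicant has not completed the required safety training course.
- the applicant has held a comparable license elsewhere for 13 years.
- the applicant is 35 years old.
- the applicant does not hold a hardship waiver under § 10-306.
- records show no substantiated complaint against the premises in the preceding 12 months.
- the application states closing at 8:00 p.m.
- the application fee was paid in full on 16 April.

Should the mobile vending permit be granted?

(i) no code violations — not met.
(A) all abutters consent — satisfied.
(B) closes by 9 p.m. — met.
(C) safety training — not satisfied.
(D) age ≥ 18 — met.
(ii) = T AND T AND F AND T = false.
(A) prior license ≥ 7 yr — met.
(B) commercially zoned — not met.
So (iii) is not satisfied (T AND F).
So (a) is not satisfied (F OR F OR F).
(b) ≥150 ft from school — satisfied.
(1): F AND T → false.
(2) not (fee paid) — not met.
So Overall is not satisfied (F OR F).
Exception (hardship waiver) — not satisfied.
Result: main false OR exception false → false.

No — denied.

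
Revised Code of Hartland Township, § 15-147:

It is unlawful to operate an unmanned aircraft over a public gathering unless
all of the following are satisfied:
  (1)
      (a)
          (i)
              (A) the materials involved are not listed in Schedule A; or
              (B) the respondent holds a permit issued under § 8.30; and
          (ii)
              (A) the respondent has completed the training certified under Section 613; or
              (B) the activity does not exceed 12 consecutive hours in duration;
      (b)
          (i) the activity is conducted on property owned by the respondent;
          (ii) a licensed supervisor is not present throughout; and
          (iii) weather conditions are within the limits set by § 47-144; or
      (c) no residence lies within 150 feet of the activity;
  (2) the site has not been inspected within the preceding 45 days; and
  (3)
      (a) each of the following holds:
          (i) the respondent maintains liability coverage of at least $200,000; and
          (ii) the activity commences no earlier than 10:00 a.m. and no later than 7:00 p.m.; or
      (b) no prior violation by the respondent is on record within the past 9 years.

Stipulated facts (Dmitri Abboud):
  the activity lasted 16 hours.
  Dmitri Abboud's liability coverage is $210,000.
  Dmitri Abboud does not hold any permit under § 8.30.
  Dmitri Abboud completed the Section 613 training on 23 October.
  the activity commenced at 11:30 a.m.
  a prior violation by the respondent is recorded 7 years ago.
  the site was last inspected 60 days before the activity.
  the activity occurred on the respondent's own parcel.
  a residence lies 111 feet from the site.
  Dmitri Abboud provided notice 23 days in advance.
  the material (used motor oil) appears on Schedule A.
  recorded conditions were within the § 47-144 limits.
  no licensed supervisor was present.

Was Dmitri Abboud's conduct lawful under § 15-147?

(A) not (Schedule A material) — not satisfied.
(B) holds permit — not met.
(i): F OR F → false.
(A) training certified — met.
(B) ≤ 12 hrs duration — fails.
(ii): T OR F → true.
(a) = F AND T = false.
(i) own property — met.
(ii) not (supervisor present) — met.
(iii) weather ok — holds.
(b): T AND T AND T → true.
(c) no residence in 150 ft — fails.
(1) = F OR T OR F = true.
(2) not (site inspected) — met.
(i) coverage ≥ $200,000 — met.
(ii) start within hours — holds.
(a) = T AND T = true.
(b) no prior violation — not met.
(3) = T OR F = true.
Overall = T AND T AND T = true.

Yes — lawful.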